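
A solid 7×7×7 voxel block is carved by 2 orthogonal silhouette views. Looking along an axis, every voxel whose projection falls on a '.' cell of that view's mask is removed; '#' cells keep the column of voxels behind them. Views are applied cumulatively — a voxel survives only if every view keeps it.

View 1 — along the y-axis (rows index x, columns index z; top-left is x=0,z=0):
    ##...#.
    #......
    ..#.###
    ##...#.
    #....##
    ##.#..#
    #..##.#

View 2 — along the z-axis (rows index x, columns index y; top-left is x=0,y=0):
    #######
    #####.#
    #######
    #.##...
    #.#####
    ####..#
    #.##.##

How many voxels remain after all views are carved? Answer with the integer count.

start: 7×7×7 = 343 voxels
V1 y: intersect with XZ mask (22 set) -- 154 left
V2 z: intersect with XY mask (39 set) -- 122 left

|visual hull| = 122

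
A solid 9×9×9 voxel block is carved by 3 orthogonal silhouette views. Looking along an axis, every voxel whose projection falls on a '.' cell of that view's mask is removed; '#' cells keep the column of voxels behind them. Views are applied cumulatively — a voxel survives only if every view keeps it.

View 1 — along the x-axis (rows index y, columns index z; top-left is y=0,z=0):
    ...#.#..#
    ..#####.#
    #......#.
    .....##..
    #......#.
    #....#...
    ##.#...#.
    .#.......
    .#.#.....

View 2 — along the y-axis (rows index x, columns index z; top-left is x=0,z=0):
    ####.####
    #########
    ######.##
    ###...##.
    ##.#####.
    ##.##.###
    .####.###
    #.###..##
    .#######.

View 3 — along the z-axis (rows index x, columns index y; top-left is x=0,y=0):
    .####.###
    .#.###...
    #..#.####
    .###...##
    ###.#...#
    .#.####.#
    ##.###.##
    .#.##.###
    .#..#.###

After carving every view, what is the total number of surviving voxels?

|visual hull| = 110

start: 9×9×9 = 729 voxels
after view 1 [x-axis, 24 of 81 cells solid] → remaining = 216
after view 2 [y-axis, 64 of 81 cells solid] → remaining = 171
after view 3 [z-axis, 51 of 81 cells solid] → remaining = 110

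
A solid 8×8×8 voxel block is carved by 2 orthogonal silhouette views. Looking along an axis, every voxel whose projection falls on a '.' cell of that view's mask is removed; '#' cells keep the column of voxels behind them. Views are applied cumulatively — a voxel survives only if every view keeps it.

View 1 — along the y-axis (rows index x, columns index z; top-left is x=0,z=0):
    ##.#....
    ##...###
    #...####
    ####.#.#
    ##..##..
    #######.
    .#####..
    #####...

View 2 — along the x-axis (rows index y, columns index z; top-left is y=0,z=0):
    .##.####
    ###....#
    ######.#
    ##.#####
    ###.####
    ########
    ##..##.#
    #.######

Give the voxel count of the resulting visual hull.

voxel count = 258

initial block: 8^3 = 512
V1 y: intersect with XZ mask (40 set) -- 320 left
V2 x: intersect with YZ mask (51 set) -- 258 left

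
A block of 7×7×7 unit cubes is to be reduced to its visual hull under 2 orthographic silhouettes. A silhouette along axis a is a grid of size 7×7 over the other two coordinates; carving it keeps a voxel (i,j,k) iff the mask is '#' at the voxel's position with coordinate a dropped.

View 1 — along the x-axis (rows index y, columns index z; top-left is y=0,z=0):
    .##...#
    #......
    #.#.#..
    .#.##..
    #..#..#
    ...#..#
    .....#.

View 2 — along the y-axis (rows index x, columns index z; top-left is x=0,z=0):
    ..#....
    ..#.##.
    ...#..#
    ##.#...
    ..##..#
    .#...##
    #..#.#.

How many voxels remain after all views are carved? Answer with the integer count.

|visual hull| = 42

full grid |V| = 343
step 1: project along x, AND mask (16/49) → |grid| = 112
step 2: project along y, AND mask (18/49) → |grid| = 42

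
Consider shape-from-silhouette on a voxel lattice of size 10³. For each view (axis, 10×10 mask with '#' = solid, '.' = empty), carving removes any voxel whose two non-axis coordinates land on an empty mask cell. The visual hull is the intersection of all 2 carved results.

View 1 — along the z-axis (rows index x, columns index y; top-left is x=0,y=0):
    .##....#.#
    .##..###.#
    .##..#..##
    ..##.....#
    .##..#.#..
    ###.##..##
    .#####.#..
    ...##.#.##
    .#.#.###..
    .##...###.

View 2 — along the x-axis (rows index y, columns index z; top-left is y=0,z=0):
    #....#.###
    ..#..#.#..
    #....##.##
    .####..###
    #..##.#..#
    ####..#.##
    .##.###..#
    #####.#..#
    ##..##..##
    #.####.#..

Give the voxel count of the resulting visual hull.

start: 10×10×10 = 1000 voxels
after view 1 [z-axis, 50 of 100 cells solid] → remaining = 500
after view 2 [x-axis, 57 of 100 cells solid] → remaining = 280

|visual hull| = 280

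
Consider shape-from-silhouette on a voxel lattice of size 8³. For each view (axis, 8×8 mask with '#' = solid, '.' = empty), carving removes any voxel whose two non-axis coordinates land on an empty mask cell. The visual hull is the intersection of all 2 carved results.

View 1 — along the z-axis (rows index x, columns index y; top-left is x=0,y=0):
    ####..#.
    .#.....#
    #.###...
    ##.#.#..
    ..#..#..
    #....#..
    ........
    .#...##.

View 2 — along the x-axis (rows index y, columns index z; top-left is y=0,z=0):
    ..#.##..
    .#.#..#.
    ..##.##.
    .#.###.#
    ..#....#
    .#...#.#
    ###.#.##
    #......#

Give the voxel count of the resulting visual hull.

79 voxels

initial block: 8^3 = 512
  1. axis=2 (XY plane), |mask|=22  ⇒  voxels=176
  2. axis=0 (YZ plane), |mask|=28  ⇒  voxels=79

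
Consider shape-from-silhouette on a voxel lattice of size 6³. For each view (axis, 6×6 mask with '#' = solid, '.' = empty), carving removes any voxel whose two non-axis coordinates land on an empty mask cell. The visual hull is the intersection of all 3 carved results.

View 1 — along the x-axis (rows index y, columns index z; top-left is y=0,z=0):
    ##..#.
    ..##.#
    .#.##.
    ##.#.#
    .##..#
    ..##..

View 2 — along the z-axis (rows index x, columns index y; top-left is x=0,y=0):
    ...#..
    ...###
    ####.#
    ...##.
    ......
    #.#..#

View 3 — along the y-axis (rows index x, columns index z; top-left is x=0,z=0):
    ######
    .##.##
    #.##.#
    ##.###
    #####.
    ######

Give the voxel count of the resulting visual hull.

remaining voxels: 34

start: 6×6×6 = 216 voxels
step 1: project along x, AND mask (18/36) → |grid| = 108
step 2: project along z, AND mask (14/36) → |grid| = 43
step 3: project along y, AND mask (30/36) → |grid| = 34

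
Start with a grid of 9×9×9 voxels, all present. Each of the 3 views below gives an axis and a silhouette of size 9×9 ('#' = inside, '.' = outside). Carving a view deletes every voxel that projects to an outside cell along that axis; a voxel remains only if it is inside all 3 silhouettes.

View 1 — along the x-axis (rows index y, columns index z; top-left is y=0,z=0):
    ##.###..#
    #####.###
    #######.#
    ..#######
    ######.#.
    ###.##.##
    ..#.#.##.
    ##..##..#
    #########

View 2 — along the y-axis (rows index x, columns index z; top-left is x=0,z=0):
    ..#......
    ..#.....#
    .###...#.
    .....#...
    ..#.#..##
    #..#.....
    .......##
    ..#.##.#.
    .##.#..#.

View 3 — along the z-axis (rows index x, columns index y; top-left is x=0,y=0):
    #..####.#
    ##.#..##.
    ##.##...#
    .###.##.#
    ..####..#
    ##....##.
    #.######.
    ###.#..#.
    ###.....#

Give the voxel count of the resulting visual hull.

initial block: 9^3 = 729
carve view 1 (along x, YZ-mask fill 61/81): 549 voxels remain
carve view 2 (along y, XZ-mask fill 24/81): 167 voxels remain
carve view 3 (along z, XY-mask fill 47/81): 92 voxels remain

remaining voxels: 92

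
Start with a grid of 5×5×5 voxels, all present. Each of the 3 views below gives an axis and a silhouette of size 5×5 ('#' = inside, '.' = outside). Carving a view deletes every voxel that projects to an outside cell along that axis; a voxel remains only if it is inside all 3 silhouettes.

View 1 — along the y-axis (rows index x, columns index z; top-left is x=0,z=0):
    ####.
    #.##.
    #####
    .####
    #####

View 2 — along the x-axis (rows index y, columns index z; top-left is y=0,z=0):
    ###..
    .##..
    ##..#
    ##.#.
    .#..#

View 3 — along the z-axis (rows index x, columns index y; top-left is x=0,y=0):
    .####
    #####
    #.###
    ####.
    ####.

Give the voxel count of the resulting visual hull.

full grid |V| = 125
carve view 1 (along y, XZ-mask fill 21/25): 105 voxels remain
carve view 2 (along x, YZ-mask fill 13/25): 53 voxels remain
carve view 3 (along z, XY-mask fill 21/25): 44 voxels remain

44 voxels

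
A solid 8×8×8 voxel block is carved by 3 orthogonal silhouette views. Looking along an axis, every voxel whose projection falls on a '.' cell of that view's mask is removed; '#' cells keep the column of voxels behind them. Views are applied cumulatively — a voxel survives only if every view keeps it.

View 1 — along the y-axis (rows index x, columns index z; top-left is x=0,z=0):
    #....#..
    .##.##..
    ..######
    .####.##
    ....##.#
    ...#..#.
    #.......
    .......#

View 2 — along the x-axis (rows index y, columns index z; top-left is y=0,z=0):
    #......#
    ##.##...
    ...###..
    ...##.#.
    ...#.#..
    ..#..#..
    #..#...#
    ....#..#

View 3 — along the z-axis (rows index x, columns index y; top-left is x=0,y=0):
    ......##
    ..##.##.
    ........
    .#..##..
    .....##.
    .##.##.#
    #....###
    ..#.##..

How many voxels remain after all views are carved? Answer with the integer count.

before carving: 512 voxels (8×8×8)
step 1: project along y, AND mask (25/64) → |grid| = 200
step 2: project along x, AND mask (21/64) → |grid| = 69
step 3: project along z, AND mask (23/64) → |grid| = 18

voxel count = 18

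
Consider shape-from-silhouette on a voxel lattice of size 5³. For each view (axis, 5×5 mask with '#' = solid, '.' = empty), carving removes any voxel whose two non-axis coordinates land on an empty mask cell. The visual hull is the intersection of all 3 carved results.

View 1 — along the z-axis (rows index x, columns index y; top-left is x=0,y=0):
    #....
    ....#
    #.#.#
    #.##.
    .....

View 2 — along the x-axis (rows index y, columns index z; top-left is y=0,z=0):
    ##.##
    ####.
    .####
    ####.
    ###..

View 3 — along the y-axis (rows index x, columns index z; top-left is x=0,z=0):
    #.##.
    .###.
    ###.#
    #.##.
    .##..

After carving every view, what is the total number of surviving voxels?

remaining voxels: 20

before carving: 125 voxels (5×5×5)
step 1: project along z, AND mask (8/25) → |grid| = 40
step 2: project along x, AND mask (19/25) → |grid| = 30
step 3: project along y, AND mask (15/25) → |grid| = 20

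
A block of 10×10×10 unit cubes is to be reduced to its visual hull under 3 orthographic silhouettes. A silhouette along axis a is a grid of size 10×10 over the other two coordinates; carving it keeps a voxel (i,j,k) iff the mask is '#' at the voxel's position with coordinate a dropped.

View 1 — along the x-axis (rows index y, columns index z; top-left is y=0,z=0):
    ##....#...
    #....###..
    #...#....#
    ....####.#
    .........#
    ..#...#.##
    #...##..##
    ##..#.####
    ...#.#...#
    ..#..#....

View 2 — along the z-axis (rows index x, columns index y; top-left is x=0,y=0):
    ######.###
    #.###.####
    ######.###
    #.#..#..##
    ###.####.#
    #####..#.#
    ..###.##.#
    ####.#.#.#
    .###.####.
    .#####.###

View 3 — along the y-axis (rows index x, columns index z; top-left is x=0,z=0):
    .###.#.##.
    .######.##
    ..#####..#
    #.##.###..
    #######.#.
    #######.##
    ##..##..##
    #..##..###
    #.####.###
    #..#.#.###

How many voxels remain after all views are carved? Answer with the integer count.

start: 10×10×10 = 1000 voxels
[1] x-view keeps 37 columns → grid now 370
[2] z-view keeps 74 columns → grid now 273
[3] y-view keeps 69 columns → grid now 190

190 voxels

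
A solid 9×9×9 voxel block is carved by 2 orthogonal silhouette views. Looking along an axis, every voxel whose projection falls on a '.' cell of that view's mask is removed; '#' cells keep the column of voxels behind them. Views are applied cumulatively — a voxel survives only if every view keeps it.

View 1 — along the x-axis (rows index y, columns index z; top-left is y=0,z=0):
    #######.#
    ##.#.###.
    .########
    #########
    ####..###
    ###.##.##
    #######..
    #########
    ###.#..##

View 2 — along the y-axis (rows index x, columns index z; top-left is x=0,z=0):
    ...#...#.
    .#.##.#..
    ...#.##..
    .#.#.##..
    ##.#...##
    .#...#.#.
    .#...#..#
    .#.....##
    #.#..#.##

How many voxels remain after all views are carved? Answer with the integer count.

start: 9×9×9 = 729 voxels
after view 1 [x-axis, 67 of 81 cells solid] → remaining = 603
after view 2 [y-axis, 32 of 81 cells solid] → remaining = 239

|visual hull| = 239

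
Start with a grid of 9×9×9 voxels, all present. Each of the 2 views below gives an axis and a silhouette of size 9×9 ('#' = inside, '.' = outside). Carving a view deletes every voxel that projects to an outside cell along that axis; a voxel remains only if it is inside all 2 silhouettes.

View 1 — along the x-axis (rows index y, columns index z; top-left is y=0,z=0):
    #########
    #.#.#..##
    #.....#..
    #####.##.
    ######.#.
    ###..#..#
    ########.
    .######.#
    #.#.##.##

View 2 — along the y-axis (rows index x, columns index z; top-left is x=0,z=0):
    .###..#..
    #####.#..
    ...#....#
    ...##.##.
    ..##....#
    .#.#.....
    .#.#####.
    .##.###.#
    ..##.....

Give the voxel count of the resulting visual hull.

remaining voxels: 210

full grid |V| = 729
[1] x-view keeps 56 columns → grid now 504
[2] y-view keeps 35 columns → grid now 210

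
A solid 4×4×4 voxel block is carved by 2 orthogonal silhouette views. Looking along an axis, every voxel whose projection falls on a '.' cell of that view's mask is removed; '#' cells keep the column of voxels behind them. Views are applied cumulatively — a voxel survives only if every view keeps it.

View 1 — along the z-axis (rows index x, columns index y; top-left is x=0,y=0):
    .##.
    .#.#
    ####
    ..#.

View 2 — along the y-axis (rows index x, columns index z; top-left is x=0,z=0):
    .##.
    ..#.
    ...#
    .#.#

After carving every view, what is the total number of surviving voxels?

initial block: 4^3 = 64
  1. axis=2 (XY plane), |mask|=9  ⇒  voxels=36
  2. axis=1 (XZ plane), |mask|=6  ⇒  voxels=12

voxel count = 12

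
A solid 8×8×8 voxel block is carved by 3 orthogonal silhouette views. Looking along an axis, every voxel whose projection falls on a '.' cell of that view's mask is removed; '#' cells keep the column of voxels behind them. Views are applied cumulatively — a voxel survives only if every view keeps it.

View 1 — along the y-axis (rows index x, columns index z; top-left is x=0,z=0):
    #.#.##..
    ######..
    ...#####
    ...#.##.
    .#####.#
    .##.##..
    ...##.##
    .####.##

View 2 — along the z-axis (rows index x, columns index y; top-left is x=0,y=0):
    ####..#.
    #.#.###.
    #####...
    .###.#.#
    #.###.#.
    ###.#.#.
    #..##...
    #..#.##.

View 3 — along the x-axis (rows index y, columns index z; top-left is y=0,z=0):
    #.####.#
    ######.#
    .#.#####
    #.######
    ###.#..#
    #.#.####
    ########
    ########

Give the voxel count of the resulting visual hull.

before carving: 512 voxels (8×8×8)
after view 1 [y-axis, 38 of 64 cells solid] → remaining = 304
after view 2 [z-axis, 37 of 64 cells solid] → remaining = 176
after view 3 [x-axis, 53 of 64 cells solid] → remaining = 144

voxel count = 144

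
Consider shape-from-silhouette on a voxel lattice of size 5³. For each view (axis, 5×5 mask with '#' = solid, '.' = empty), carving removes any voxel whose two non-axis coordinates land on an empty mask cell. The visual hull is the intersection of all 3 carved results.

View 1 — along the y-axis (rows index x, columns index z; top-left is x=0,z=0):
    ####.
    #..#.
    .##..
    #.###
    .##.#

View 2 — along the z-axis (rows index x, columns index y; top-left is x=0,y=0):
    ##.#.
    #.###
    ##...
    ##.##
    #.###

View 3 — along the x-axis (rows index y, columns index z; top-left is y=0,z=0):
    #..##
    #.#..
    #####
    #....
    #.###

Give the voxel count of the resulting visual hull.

voxel count = 29

before carving: 125 voxels (5×5×5)
V1 y: intersect with XZ mask (15 set) -- 75 left
V2 z: intersect with XY mask (17 set) -- 52 left
V3 x: intersect with YZ mask (15 set) -- 29 left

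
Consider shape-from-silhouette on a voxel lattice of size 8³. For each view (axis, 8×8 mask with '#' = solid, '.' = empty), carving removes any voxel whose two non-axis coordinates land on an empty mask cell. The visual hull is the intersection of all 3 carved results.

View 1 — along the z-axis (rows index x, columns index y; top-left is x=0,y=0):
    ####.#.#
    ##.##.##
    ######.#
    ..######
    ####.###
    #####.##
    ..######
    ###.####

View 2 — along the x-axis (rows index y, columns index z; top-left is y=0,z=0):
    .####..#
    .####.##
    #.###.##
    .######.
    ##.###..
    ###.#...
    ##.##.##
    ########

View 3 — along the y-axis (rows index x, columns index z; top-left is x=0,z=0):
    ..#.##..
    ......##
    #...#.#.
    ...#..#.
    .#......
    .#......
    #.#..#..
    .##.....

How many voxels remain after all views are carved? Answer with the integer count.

before carving: 512 voxels (8×8×8)
[1] z-view keeps 52 columns → grid now 416
[2] x-view keeps 46 columns → grid now 304
[3] y-view keeps 17 columns → grid now 81

voxel count = 81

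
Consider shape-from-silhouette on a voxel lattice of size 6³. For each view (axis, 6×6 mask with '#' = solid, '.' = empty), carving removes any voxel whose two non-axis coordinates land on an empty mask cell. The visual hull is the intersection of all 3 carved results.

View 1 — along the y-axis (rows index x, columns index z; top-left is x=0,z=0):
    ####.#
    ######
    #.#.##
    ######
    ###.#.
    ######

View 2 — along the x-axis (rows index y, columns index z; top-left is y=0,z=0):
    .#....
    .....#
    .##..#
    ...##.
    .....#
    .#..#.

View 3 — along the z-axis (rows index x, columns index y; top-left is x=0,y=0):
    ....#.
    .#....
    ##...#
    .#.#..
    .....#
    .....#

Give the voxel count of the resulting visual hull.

before carving: 216 voxels (6×6×6)
[1] y-view keeps 31 columns → grid now 186
[2] x-view keeps 10 columns → grid now 50
[3] z-view keeps 9 columns → grid now 11

voxel count = 11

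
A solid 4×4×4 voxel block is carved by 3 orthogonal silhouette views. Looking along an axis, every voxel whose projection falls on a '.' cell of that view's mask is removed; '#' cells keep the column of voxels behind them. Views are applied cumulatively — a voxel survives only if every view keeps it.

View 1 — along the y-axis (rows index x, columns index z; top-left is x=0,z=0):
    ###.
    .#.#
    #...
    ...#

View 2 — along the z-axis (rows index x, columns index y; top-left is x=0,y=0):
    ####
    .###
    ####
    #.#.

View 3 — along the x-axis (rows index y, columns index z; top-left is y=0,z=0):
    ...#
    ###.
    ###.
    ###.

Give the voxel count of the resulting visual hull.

16 voxels

before carving: 64 voxels (4×4×4)
  1. axis=1 (XZ plane), |mask|=7  ⇒  voxels=28
  2. axis=2 (XY plane), |mask|=13  ⇒  voxels=24
  3. axis=0 (YZ plane), |mask|=10  ⇒  voxels=16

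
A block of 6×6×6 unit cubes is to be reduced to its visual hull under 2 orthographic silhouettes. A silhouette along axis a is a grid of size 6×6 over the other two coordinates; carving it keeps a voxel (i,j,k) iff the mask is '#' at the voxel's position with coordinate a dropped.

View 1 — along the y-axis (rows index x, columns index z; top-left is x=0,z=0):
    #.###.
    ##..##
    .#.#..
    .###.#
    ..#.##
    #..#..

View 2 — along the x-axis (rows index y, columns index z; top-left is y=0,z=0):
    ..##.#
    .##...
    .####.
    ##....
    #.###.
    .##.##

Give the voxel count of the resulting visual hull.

voxel count = 60

start: 6×6×6 = 216 voxels
  1. axis=1 (XZ plane), |mask|=19  ⇒  voxels=114
  2. axis=0 (YZ plane), |mask|=19  ⇒  voxels=60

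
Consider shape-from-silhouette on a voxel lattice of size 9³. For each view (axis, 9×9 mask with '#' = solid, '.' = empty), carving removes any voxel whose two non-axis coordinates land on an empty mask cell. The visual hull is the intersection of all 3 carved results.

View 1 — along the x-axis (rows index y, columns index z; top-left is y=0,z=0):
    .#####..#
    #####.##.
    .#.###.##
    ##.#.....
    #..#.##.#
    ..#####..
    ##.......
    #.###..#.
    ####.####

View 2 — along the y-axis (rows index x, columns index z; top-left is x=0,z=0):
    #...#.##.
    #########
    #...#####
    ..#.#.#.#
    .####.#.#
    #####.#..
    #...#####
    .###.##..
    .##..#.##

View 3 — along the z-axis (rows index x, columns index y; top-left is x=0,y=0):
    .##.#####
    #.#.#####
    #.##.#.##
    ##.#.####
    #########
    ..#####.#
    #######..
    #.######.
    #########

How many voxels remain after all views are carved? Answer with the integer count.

202 voxels

full grid |V| = 729
[1] x-view keeps 47 columns → grid now 423
[2] y-view keeps 51 columns → grid now 258
[3] z-view keeps 65 columns → grid now 202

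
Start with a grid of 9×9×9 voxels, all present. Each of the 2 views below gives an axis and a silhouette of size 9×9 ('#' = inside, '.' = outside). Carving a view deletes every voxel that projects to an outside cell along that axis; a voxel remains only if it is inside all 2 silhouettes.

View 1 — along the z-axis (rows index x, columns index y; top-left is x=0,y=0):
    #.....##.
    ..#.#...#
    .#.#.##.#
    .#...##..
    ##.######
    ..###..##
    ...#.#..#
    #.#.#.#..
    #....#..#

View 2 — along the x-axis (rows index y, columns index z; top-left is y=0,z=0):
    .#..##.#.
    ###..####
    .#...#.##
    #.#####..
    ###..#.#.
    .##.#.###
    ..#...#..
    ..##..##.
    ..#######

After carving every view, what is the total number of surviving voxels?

full grid |V| = 729
step 1: project along z, AND mask (37/81) → |grid| = 333
step 2: project along x, AND mask (45/81) → |grid| = 187

187 voxels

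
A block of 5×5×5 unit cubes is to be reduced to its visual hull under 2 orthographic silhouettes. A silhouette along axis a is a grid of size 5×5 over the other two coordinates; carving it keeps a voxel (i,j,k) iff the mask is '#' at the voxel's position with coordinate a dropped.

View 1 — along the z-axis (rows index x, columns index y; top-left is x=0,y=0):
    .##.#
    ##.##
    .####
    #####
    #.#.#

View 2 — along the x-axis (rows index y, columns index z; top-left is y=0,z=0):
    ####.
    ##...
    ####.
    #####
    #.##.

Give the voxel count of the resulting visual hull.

full grid |V| = 125
carve view 1 (along z, XY-mask fill 19/25): 95 voxels remain
carve view 2 (along x, YZ-mask fill 18/25): 66 voxels remain

|visual hull| = 66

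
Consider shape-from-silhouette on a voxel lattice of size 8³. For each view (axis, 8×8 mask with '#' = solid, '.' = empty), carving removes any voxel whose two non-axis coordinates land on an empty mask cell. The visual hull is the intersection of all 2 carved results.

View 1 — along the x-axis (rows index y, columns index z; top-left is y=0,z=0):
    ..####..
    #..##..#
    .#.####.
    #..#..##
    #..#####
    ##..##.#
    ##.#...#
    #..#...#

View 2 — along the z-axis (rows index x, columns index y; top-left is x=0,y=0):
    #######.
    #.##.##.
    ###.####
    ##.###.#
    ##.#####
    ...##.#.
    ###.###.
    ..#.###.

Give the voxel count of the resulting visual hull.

start: 8×8×8 = 512 voxels
  1. axis=0 (YZ plane), |mask|=35  ⇒  voxels=280
  2. axis=2 (XY plane), |mask|=45  ⇒  voxels=203

203 voxels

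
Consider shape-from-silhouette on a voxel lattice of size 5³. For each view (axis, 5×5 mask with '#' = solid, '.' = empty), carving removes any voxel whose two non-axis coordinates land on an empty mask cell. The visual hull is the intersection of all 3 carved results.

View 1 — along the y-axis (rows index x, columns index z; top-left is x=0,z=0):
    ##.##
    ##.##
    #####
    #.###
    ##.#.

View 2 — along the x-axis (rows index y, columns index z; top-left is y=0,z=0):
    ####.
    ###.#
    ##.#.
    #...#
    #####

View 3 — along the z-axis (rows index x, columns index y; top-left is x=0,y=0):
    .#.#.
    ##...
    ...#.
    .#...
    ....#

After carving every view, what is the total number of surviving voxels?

|visual hull| = 19

initial block: 5^3 = 125
carve view 1 (along y, XZ-mask fill 20/25): 100 voxels remain
carve view 2 (along x, YZ-mask fill 18/25): 74 voxels remain
carve view 3 (along z, XY-mask fill 7/25): 19 voxels remain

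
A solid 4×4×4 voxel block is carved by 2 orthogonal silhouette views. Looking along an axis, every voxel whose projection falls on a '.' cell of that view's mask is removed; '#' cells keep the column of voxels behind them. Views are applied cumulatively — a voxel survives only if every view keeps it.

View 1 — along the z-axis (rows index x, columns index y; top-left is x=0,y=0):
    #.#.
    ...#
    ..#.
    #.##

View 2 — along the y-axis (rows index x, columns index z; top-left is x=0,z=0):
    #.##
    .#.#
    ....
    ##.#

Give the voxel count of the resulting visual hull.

initial block: 4^3 = 64
carve view 1 (along z, XY-mask fill 7/16): 28 voxels remain
carve view 2 (along y, XZ-mask fill 8/16): 17 voxels remain

voxel count = 17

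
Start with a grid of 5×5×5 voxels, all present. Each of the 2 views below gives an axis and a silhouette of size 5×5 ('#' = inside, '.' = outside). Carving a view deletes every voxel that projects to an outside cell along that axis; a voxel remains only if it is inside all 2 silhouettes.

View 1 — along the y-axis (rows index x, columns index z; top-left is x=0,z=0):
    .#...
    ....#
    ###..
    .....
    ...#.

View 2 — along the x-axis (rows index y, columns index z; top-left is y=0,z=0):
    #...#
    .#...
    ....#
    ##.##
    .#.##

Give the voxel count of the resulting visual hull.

voxel count = 14

before carving: 125 voxels (5×5×5)
carve view 1 (along y, XZ-mask fill 6/25): 30 voxels remain
carve view 2 (along x, YZ-mask fill 11/25): 14 voxels remain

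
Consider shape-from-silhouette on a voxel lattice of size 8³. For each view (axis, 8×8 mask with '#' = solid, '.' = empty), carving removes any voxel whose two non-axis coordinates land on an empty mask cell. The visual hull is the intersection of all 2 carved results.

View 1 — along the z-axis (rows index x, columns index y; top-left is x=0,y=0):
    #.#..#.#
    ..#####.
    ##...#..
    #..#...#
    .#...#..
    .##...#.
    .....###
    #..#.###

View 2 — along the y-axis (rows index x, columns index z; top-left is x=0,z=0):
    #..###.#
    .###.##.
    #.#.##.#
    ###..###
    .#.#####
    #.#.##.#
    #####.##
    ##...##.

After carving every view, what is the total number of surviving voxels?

146 voxels

initial block: 8^3 = 512
carve view 1 (along z, XY-mask fill 28/64): 224 voxels remain
carve view 2 (along y, XZ-mask fill 43/64): 146 voxels remain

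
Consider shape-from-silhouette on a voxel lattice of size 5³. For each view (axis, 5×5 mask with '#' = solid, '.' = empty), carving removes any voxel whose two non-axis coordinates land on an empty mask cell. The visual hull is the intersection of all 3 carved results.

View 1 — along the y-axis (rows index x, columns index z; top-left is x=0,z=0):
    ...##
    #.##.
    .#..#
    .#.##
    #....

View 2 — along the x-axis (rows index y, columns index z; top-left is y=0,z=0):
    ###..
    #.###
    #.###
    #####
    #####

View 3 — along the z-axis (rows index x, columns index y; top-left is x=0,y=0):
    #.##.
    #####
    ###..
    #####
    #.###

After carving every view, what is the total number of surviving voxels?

36 voxels

full grid |V| = 125
step 1: project along y, AND mask (11/25) → |grid| = 55
step 2: project along x, AND mask (21/25) → |grid| = 45
step 3: project along z, AND mask (20/25) → |grid| = 36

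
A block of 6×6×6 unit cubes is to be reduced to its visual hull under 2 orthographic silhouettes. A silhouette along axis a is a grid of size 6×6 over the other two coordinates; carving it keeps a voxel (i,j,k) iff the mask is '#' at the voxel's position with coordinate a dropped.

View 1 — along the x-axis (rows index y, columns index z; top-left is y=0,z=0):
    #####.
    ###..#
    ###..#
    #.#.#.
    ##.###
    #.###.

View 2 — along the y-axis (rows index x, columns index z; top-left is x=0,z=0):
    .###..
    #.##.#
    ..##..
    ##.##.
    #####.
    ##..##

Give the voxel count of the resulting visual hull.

|visual hull| = 93

before carving: 216 voxels (6×6×6)
V1 x: intersect with YZ mask (25 set) -- 150 left
V2 y: intersect with XZ mask (22 set) -- 93 left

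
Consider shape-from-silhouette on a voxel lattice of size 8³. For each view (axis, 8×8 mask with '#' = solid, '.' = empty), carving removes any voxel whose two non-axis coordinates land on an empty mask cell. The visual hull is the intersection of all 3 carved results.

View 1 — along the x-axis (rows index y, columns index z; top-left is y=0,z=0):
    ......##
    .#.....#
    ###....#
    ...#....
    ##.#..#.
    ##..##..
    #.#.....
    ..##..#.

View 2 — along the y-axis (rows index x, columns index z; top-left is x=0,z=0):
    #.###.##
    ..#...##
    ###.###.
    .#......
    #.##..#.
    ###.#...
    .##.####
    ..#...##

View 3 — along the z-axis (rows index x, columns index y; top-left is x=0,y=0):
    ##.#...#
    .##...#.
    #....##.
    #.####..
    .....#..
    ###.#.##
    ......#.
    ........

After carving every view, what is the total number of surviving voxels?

start: 8×8×8 = 512 voxels
after view 1 [x-axis, 22 of 64 cells solid] → remaining = 176
after view 2 [y-axis, 33 of 64 cells solid] → remaining = 95
after view 3 [z-axis, 23 of 64 cells solid] → remaining = 32

32 voxels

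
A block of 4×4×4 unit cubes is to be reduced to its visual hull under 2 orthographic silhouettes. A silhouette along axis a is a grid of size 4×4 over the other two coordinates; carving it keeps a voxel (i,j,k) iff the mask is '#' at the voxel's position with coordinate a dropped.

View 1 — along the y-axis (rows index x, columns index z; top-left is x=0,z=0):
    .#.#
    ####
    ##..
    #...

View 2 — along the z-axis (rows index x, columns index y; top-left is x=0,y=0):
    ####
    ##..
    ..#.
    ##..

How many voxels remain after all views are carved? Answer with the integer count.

|visual hull| = 20

start: 4×4×4 = 64 voxels
carve view 1 (along y, XZ-mask fill 9/16): 36 voxels remain
carve view 2 (along z, XY-mask fill 9/16): 20 voxels remain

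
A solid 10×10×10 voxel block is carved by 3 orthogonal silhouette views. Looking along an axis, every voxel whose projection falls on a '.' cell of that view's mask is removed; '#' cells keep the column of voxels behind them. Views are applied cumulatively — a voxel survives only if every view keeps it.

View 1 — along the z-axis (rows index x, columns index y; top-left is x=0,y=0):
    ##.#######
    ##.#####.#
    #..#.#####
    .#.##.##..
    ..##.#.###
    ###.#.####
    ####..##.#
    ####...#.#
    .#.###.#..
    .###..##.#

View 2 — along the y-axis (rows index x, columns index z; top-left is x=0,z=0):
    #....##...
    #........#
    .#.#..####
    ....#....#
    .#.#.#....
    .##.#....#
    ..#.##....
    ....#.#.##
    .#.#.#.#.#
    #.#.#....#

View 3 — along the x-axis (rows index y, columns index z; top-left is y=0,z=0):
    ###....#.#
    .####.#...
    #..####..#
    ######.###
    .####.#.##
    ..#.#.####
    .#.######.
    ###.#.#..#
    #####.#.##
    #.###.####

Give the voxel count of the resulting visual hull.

|visual hull| = 158

initial block: 10^3 = 1000
[1] z-view keeps 67 columns → grid now 670
[2] y-view keeps 36 columns → grid now 239
[3] x-view keeps 67 columns → grid now 158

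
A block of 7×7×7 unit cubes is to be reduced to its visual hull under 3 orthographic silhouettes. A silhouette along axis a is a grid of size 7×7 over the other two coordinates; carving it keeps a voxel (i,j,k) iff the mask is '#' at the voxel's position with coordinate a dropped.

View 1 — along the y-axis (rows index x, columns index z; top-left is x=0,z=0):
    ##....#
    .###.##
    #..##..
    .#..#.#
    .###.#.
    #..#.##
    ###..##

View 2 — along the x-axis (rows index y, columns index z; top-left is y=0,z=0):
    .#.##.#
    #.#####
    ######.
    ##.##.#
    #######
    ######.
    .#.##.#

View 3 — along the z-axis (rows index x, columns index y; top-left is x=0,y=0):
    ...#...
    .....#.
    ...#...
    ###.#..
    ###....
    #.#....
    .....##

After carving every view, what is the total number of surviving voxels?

start: 7×7×7 = 343 voxels
carve view 1 (along y, XZ-mask fill 27/49): 189 voxels remain
carve view 2 (along x, YZ-mask fill 38/49): 145 voxels remain
carve view 3 (along z, XY-mask fill 14/49): 40 voxels remain

40 voxels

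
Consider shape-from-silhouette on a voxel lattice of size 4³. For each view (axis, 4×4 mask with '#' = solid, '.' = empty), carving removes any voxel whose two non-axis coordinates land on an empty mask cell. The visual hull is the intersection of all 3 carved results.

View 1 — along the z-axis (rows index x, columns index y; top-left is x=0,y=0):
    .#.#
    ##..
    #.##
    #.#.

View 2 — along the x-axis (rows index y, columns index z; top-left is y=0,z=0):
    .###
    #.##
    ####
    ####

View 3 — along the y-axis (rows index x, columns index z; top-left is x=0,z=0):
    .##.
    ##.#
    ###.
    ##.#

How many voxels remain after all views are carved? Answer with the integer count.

|visual hull| = 20

initial block: 4^3 = 64
after view 1 [z-axis, 9 of 16 cells solid] → remaining = 36
after view 2 [x-axis, 14 of 16 cells solid] → remaining = 31
after view 3 [y-axis, 11 of 16 cells solid] → remaining = 20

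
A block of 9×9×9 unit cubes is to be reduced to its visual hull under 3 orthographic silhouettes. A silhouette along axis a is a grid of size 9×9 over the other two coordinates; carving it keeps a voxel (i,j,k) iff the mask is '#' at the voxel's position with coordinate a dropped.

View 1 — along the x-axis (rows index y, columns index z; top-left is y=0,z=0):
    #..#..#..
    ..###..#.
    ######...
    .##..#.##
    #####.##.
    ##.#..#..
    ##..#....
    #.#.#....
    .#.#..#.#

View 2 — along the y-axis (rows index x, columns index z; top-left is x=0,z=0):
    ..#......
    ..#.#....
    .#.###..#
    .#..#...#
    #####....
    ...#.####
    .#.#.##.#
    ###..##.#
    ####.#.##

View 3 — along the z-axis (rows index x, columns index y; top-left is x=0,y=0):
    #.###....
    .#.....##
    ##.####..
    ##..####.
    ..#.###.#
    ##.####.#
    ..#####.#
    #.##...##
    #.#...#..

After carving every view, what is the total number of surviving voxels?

before carving: 729 voxels (9×9×9)
step 1: project along x, AND mask (39/81) → |grid| = 351
step 2: project along y, AND mask (39/81) → |grid| = 169
step 3: project along z, AND mask (45/81) → |grid| = 101

101 voxels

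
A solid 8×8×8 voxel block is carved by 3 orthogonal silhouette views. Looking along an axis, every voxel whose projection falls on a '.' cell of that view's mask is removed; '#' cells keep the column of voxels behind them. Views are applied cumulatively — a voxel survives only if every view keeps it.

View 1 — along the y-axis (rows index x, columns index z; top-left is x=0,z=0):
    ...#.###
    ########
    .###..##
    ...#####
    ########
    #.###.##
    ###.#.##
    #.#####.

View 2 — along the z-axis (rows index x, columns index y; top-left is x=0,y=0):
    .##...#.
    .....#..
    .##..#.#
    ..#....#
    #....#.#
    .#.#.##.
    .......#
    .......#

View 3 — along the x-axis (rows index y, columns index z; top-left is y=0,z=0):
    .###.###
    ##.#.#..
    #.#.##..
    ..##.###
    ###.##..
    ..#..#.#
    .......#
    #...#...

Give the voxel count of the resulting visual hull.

voxel count = 39

full grid |V| = 512
V1 y: intersect with XZ mask (48 set) -- 384 left
V2 z: intersect with XY mask (19 set) -- 110 left
V3 x: intersect with YZ mask (30 set) -- 39 left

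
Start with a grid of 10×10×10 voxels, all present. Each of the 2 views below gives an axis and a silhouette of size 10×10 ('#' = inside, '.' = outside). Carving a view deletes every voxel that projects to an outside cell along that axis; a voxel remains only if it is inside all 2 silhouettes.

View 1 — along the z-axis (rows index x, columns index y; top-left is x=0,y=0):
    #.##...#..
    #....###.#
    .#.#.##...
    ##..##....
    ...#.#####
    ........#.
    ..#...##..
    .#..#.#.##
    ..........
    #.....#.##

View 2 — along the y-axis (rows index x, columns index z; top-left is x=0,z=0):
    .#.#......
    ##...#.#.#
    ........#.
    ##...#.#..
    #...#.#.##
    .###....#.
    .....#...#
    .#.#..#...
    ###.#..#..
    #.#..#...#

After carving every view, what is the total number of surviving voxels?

124 voxels

full grid |V| = 1000
[1] z-view keeps 36 columns → grid now 360
[2] y-view keeps 35 columns → grid now 124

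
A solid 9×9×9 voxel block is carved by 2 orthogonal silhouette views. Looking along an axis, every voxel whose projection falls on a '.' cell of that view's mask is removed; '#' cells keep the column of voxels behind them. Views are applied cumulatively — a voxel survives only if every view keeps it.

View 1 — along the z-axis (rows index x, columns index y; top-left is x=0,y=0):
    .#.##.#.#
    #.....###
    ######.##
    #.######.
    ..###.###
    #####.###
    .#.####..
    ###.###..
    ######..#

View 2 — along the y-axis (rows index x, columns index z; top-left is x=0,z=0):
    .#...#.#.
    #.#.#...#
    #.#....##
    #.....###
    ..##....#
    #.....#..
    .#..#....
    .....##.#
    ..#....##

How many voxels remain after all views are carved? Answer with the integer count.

remaining voxels: 174

before carving: 729 voxels (9×9×9)
step 1: project along z, AND mask (56/81) → |grid| = 504
step 2: project along y, AND mask (28/81) → |grid| = 174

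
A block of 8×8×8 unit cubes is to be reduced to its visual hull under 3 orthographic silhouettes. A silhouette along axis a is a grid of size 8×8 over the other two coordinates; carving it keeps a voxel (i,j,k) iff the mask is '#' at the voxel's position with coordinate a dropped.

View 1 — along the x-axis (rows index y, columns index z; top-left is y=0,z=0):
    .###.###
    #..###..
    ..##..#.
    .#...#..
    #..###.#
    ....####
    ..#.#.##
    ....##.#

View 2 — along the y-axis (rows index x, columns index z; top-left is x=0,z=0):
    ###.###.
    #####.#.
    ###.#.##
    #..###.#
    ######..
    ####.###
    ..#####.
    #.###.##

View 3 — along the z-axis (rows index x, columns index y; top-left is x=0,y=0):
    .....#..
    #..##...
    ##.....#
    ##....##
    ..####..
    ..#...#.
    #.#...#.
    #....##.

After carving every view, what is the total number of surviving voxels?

before carving: 512 voxels (8×8×8)
[1] x-view keeps 31 columns → grid now 248
[2] y-view keeps 47 columns → grid now 178
[3] z-view keeps 23 columns → grid now 68

68 voxels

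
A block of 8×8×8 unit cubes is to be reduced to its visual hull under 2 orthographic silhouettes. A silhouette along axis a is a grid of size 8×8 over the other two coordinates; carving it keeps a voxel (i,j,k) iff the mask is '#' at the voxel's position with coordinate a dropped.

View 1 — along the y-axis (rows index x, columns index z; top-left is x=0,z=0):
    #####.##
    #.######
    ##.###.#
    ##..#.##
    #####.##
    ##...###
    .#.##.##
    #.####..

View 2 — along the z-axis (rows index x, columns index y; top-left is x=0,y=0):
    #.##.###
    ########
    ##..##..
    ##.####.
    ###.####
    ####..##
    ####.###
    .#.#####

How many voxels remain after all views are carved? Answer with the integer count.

remaining voxels: 296

initial block: 8^3 = 512
  1. axis=1 (XZ plane), |mask|=47  ⇒  voxels=376
  2. axis=2 (XY plane), |mask|=50  ⇒  voxels=296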